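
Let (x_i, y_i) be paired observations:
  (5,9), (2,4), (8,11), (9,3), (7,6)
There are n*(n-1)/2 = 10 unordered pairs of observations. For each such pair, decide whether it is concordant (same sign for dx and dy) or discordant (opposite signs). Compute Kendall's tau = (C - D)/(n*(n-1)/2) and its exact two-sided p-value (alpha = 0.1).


Step 1: Enumerate the 10 unordered pairs (i,j) with i<j and classify each by sign(x_j-x_i) * sign(y_j-y_i).
  (1,2):dx=-3,dy=-5->C; (1,3):dx=+3,dy=+2->C; (1,4):dx=+4,dy=-6->D; (1,5):dx=+2,dy=-3->D
  (2,3):dx=+6,dy=+7->C; (2,4):dx=+7,dy=-1->D; (2,5):dx=+5,dy=+2->C; (3,4):dx=+1,dy=-8->D
  (3,5):dx=-1,dy=-5->C; (4,5):dx=-2,dy=+3->D
Step 2: C = 5, D = 5, total pairs = 10.
Step 3: tau = (C - D)/(n(n-1)/2) = (5 - 5)/10 = 0.000000.
Step 4: Exact two-sided p-value (enumerate n! = 120 permutations of y under H0): p = 1.000000.
Step 5: alpha = 0.1. fail to reject H0.

tau_b = 0.0000 (C=5, D=5), p = 1.000000, fail to reject H0.


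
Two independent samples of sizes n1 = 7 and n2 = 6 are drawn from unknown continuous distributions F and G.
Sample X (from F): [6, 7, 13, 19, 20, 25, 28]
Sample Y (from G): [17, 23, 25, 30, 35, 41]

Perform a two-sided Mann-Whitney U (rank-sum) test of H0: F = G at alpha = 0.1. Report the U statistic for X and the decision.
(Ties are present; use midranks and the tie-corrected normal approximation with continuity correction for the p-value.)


Step 1: Combine and sort all 13 observations; assign midranks.
sorted (value, group): (6,X), (7,X), (13,X), (17,Y), (19,X), (20,X), (23,Y), (25,X), (25,Y), (28,X), (30,Y), (35,Y), (41,Y)
ranks: 6->1, 7->2, 13->3, 17->4, 19->5, 20->6, 23->7, 25->8.5, 25->8.5, 28->10, 30->11, 35->12, 41->13
Step 2: Rank sum for X: R1 = 1 + 2 + 3 + 5 + 6 + 8.5 + 10 = 35.5.
Step 3: U_X = R1 - n1(n1+1)/2 = 35.5 - 7*8/2 = 35.5 - 28 = 7.5.
       U_Y = n1*n2 - U_X = 42 - 7.5 = 34.5.
Step 4: Ties are present, so use the tie-corrected normal approximation (with continuity correction) for the p-value.
Step 5: p-value = 0.062928; compare to alpha = 0.1. reject H0.

U_X = 7.5, p = 0.062928, reject H0 at alpha = 0.1.


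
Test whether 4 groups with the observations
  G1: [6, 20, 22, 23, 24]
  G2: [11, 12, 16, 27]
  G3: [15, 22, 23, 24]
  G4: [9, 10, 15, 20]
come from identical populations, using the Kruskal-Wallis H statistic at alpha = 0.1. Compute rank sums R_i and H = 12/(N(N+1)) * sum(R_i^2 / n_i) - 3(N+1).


Step 1: Combine all N = 17 observations and assign midranks.
sorted (value, group, rank): (6,G1,1), (9,G4,2), (10,G4,3), (11,G2,4), (12,G2,5), (15,G3,6.5), (15,G4,6.5), (16,G2,8), (20,G1,9.5), (20,G4,9.5), (22,G1,11.5), (22,G3,11.5), (23,G1,13.5), (23,G3,13.5), (24,G1,15.5), (24,G3,15.5), (27,G2,17)
Step 2: Sum ranks within each group.
R_1 = 51 (n_1 = 5)
R_2 = 34 (n_2 = 4)
R_3 = 47 (n_3 = 4)
R_4 = 21 (n_4 = 4)
Step 3: H = 12/(N(N+1)) * sum(R_i^2/n_i) - 3(N+1)
     = 12/(17*18) * (51^2/5 + 34^2/4 + 47^2/4 + 21^2/4) - 3*18
     = 0.039216 * 1471.7 - 54
     = 3.713725.
Step 4: Ties present; correction factor C = 1 - 30/(17^3 - 17) = 0.993873. Corrected H = 3.713725 / 0.993873 = 3.736621.
Step 5: Under H0, H ~ chi^2(3); p-value = 0.291345.
Step 6: alpha = 0.1. fail to reject H0.

H = 3.7366, df = 3, p = 0.291345, fail to reject H0.


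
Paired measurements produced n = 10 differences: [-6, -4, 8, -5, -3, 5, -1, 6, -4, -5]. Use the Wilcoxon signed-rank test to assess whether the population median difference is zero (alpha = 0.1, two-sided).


Step 1: Drop any zero differences (none here) and take |d_i|.
|d| = [6, 4, 8, 5, 3, 5, 1, 6, 4, 5]
Step 2: Midrank |d_i| (ties get averaged ranks).
ranks: |6|->8.5, |4|->3.5, |8|->10, |5|->6, |3|->2, |5|->6, |1|->1, |6|->8.5, |4|->3.5, |5|->6
Step 3: Attach original signs; sum ranks with positive sign and with negative sign.
W+ = 10 + 6 + 8.5 = 24.5
W- = 8.5 + 3.5 + 6 + 2 + 1 + 3.5 + 6 = 30.5
(Check: W+ + W- = 55 should equal n(n+1)/2 = 55.)
Step 4: Test statistic W = min(W+, W-) = 24.5.
Step 5: Ties in |d|, so use the tie-corrected normal approximation.
        E[W] = n(n+1)/4 = 10*11/4 = 27.5.
        Tie groups: |d|=4 (t=2), |d|=5 (t=3), |d|=6 (t=2); sum(t^3 - t) = 36.
        Var[W] = n(n+1)(2n+1)/24 - sum(t^3-t)/48 = 2310/24 - 36/48 = 95.5.
        z = (W - E[W]) / sqrt(Var[W]) = (24.5 - 27.5) / 9.7724 = -0.3070.
        Two-sided p = 2*Phi(z) = 0.758853.
Step 6: alpha = 0.1. fail to reject H0.

W+ = 24.5, W- = 30.5, W = min = 24.5, p = 0.758853, fail to reject H0.


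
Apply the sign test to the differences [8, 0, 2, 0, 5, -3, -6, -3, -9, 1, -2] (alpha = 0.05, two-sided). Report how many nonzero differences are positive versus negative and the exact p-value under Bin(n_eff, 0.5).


Step 1: Discard zero differences. Original n = 11; n_eff = number of nonzero differences = 9.
Nonzero differences (with sign): +8, +2, +5, -3, -6, -3, -9, +1, -2
Step 2: Count signs: positive = 4, negative = 5.
Step 3: Under H0: P(positive) = 0.5, so the number of positives S ~ Bin(9, 0.5).
Step 4: Two-sided exact p-value = sum of Bin(9,0.5) probabilities at or below the observed probability = 1.000000.
Step 5: alpha = 0.05. fail to reject H0.

n_eff = 9, pos = 4, neg = 5, p = 1.000000, fail to reject H0.


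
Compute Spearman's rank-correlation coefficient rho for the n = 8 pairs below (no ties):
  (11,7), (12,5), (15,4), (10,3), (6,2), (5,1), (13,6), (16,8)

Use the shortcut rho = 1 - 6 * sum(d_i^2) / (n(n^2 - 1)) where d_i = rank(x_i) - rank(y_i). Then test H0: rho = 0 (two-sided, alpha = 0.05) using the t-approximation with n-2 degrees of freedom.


Step 1: Rank x and y separately (midranks; no ties here).
rank(x): 11->4, 12->5, 15->7, 10->3, 6->2, 5->1, 13->6, 16->8
rank(y): 7->7, 5->5, 4->4, 3->3, 2->2, 1->1, 6->6, 8->8
Step 2: d_i = R_x(i) - R_y(i); compute d_i^2.
  (4-7)^2=9, (5-5)^2=0, (7-4)^2=9, (3-3)^2=0, (2-2)^2=0, (1-1)^2=0, (6-6)^2=0, (8-8)^2=0
sum(d^2) = 18.
Step 3: rho = 1 - 6*18 / (8*(8^2 - 1)) = 1 - 108/504 = 0.785714.
Step 4: Under H0, t = rho * sqrt((n-2)/(1-rho^2)) = 3.1113 ~ t(6).
Step 5: Two-sided p-value from the t-distribution with 6 df = 0.020815.
Step 6: alpha = 0.05. reject H0.

rho = 0.7857, p = 0.020815, reject H0 at alpha = 0.05.


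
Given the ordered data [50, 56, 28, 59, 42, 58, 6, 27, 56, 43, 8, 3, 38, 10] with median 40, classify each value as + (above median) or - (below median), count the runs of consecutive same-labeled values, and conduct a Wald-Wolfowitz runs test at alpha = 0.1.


Step 1: Compute median = 40; label A = above, B = below.
Labels in order: AABAAABBAABBBB  (n_A = 7, n_B = 7)
Step 2: Count runs R = 6.
Step 3: Under H0 (random ordering), E[R] = 2*n_A*n_B/(n_A+n_B) + 1 = 2*7*7/14 + 1 = 8.0000.
        Var[R] = 2*n_A*n_B*(2*n_A*n_B - n_A - n_B) / ((n_A+n_B)^2 * (n_A+n_B-1)) = 8232/2548 = 3.2308.
        SD[R] = 1.7974.
Step 4: Continuity-corrected z = (R + 0.5 - E[R]) / SD[R] = (6 + 0.5 - 8.0000) / 1.7974 = -0.8345.
Step 5: Two-sided p-value via normal approximation = 2*(1 - Phi(|z|)) = 0.403986.
Step 6: alpha = 0.1. fail to reject H0.

R = 6, z = -0.8345, p = 0.403986, fail to reject H0.


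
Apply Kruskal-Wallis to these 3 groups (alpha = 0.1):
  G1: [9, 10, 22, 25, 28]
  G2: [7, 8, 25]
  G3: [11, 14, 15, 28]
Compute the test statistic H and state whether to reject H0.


Step 1: Combine all N = 12 observations and assign midranks.
sorted (value, group, rank): (7,G2,1), (8,G2,2), (9,G1,3), (10,G1,4), (11,G3,5), (14,G3,6), (15,G3,7), (22,G1,8), (25,G1,9.5), (25,G2,9.5), (28,G1,11.5), (28,G3,11.5)
Step 2: Sum ranks within each group.
R_1 = 36 (n_1 = 5)
R_2 = 12.5 (n_2 = 3)
R_3 = 29.5 (n_3 = 4)
Step 3: H = 12/(N(N+1)) * sum(R_i^2/n_i) - 3(N+1)
     = 12/(12*13) * (36^2/5 + 12.5^2/3 + 29.5^2/4) - 3*13
     = 0.076923 * 528.846 - 39
     = 1.680449.
Step 4: Ties present; correction factor C = 1 - 12/(12^3 - 12) = 0.993007. Corrected H = 1.680449 / 0.993007 = 1.692283.
Step 5: Under H0, H ~ chi^2(2); p-value = 0.429067.
Step 6: alpha = 0.1. fail to reject H0.

H = 1.6923, df = 2, p = 0.429067, fail to reject H0.


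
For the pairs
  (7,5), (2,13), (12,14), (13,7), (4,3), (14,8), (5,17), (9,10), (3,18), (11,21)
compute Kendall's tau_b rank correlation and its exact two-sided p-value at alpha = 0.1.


Step 1: Enumerate the 45 unordered pairs (i,j) with i<j and classify each by sign(x_j-x_i) * sign(y_j-y_i).
  (1,2):dx=-5,dy=+8->D; (1,3):dx=+5,dy=+9->C; (1,4):dx=+6,dy=+2->C; (1,5):dx=-3,dy=-2->C
  (1,6):dx=+7,dy=+3->C; (1,7):dx=-2,dy=+12->D; (1,8):dx=+2,dy=+5->C; (1,9):dx=-4,dy=+13->D
  (1,10):dx=+4,dy=+16->C; (2,3):dx=+10,dy=+1->C; (2,4):dx=+11,dy=-6->D; (2,5):dx=+2,dy=-10->D
  (2,6):dx=+12,dy=-5->D; (2,7):dx=+3,dy=+4->C; (2,8):dx=+7,dy=-3->D; (2,9):dx=+1,dy=+5->C
  (2,10):dx=+9,dy=+8->C; (3,4):dx=+1,dy=-7->D; (3,5):dx=-8,dy=-11->C; (3,6):dx=+2,dy=-6->D
  (3,7):dx=-7,dy=+3->D; (3,8):dx=-3,dy=-4->C; (3,9):dx=-9,dy=+4->D; (3,10):dx=-1,dy=+7->D
  (4,5):dx=-9,dy=-4->C; (4,6):dx=+1,dy=+1->C; (4,7):dx=-8,dy=+10->D; (4,8):dx=-4,dy=+3->D
  (4,9):dx=-10,dy=+11->D; (4,10):dx=-2,dy=+14->D; (5,6):dx=+10,dy=+5->C; (5,7):dx=+1,dy=+14->C
  (5,8):dx=+5,dy=+7->C; (5,9):dx=-1,dy=+15->D; (5,10):dx=+7,dy=+18->C; (6,7):dx=-9,dy=+9->D
  (6,8):dx=-5,dy=+2->D; (6,9):dx=-11,dy=+10->D; (6,10):dx=-3,dy=+13->D; (7,8):dx=+4,dy=-7->D
  (7,9):dx=-2,dy=+1->D; (7,10):dx=+6,dy=+4->C; (8,9):dx=-6,dy=+8->D; (8,10):dx=+2,dy=+11->C
  (9,10):dx=+8,dy=+3->C
Step 2: C = 21, D = 24, total pairs = 45.
Step 3: tau = (C - D)/(n(n-1)/2) = (21 - 24)/45 = -0.066667.
Step 4: Exact two-sided p-value (enumerate n! = 3628800 permutations of y under H0): p = 0.861801.
Step 5: alpha = 0.1. fail to reject H0.

tau_b = -0.0667 (C=21, D=24), p = 0.861801, fail to reject H0.


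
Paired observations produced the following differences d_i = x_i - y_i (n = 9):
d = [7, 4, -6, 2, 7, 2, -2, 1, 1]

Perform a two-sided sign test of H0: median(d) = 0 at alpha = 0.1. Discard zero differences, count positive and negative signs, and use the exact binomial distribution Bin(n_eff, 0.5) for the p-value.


Step 1: Discard zero differences. Original n = 9; n_eff = number of nonzero differences = 9.
Nonzero differences (with sign): +7, +4, -6, +2, +7, +2, -2, +1, +1
Step 2: Count signs: positive = 7, negative = 2.
Step 3: Under H0: P(positive) = 0.5, so the number of positives S ~ Bin(9, 0.5).
Step 4: Two-sided exact p-value = sum of Bin(9,0.5) probabilities at or below the observed probability = 0.179688.
Step 5: alpha = 0.1. fail to reject H0.

n_eff = 9, pos = 7, neg = 2, p = 0.179688, fail to reject H0.


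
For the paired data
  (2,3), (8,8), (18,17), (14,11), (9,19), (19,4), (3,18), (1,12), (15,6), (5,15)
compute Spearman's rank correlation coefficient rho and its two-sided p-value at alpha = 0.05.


Step 1: Rank x and y separately (midranks; no ties here).
rank(x): 2->2, 8->5, 18->9, 14->7, 9->6, 19->10, 3->3, 1->1, 15->8, 5->4
rank(y): 3->1, 8->4, 17->8, 11->5, 19->10, 4->2, 18->9, 12->6, 6->3, 15->7
Step 2: d_i = R_x(i) - R_y(i); compute d_i^2.
  (2-1)^2=1, (5-4)^2=1, (9-8)^2=1, (7-5)^2=4, (6-10)^2=16, (10-2)^2=64, (3-9)^2=36, (1-6)^2=25, (8-3)^2=25, (4-7)^2=9
sum(d^2) = 182.
Step 3: rho = 1 - 6*182 / (10*(10^2 - 1)) = 1 - 1092/990 = -0.103030.
Step 4: Under H0, t = rho * sqrt((n-2)/(1-rho^2)) = -0.2930 ~ t(8).
Step 5: Two-sided p-value from the t-distribution with 8 df = 0.776998.
Step 6: alpha = 0.05. fail to reject H0.

rho = -0.1030, p = 0.776998, fail to reject H0 at alpha = 0.05.


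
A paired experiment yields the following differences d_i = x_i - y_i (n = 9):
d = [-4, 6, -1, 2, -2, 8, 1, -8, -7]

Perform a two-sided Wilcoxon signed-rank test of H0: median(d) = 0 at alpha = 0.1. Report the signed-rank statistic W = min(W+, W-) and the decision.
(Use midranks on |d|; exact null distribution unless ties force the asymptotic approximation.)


Step 1: Drop any zero differences (none here) and take |d_i|.
|d| = [4, 6, 1, 2, 2, 8, 1, 8, 7]
Step 2: Midrank |d_i| (ties get averaged ranks).
ranks: |4|->5, |6|->6, |1|->1.5, |2|->3.5, |2|->3.5, |8|->8.5, |1|->1.5, |8|->8.5, |7|->7
Step 3: Attach original signs; sum ranks with positive sign and with negative sign.
W+ = 6 + 3.5 + 8.5 + 1.5 = 19.5
W- = 5 + 1.5 + 3.5 + 8.5 + 7 = 25.5
(Check: W+ + W- = 45 should equal n(n+1)/2 = 45.)
Step 4: Test statistic W = min(W+, W-) = 19.5.
Step 5: Ties in |d|, so use the tie-corrected normal approximation.
        E[W] = n(n+1)/4 = 9*10/4 = 22.5.
        Tie groups: |d|=1 (t=2), |d|=2 (t=2), |d|=8 (t=2); sum(t^3 - t) = 18.
        Var[W] = n(n+1)(2n+1)/24 - sum(t^3-t)/48 = 1710/24 - 18/48 = 70.875.
        z = (W - E[W]) / sqrt(Var[W]) = (19.5 - 22.5) / 8.4187 = -0.3563.
        Two-sided p = 2*Phi(z) = 0.721580.
Step 6: alpha = 0.1. fail to reject H0.

W+ = 19.5, W- = 25.5, W = min = 19.5, p = 0.721580, fail to reject H0.


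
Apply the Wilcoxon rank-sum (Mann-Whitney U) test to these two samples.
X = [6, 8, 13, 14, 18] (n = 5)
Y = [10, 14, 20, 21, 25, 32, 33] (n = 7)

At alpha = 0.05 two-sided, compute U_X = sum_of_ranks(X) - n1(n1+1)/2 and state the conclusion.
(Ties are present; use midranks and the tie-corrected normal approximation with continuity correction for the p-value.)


Step 1: Combine and sort all 12 observations; assign midranks.
sorted (value, group): (6,X), (8,X), (10,Y), (13,X), (14,X), (14,Y), (18,X), (20,Y), (21,Y), (25,Y), (32,Y), (33,Y)
ranks: 6->1, 8->2, 10->3, 13->4, 14->5.5, 14->5.5, 18->7, 20->8, 21->9, 25->10, 32->11, 33->12
Step 2: Rank sum for X: R1 = 1 + 2 + 4 + 5.5 + 7 = 19.5.
Step 3: U_X = R1 - n1(n1+1)/2 = 19.5 - 5*6/2 = 19.5 - 15 = 4.5.
       U_Y = n1*n2 - U_X = 35 - 4.5 = 30.5.
Step 4: Ties are present, so use the tie-corrected normal approximation (with continuity correction) for the p-value.
Step 5: p-value = 0.041997; compare to alpha = 0.05. reject H0.

U_X = 4.5, p = 0.041997, reject H0 at alpha = 0.05.


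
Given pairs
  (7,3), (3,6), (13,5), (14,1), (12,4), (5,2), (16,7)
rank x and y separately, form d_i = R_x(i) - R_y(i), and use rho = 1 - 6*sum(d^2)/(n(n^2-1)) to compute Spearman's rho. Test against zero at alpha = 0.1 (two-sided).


Step 1: Rank x and y separately (midranks; no ties here).
rank(x): 7->3, 3->1, 13->5, 14->6, 12->4, 5->2, 16->7
rank(y): 3->3, 6->6, 5->5, 1->1, 4->4, 2->2, 7->7
Step 2: d_i = R_x(i) - R_y(i); compute d_i^2.
  (3-3)^2=0, (1-6)^2=25, (5-5)^2=0, (6-1)^2=25, (4-4)^2=0, (2-2)^2=0, (7-7)^2=0
sum(d^2) = 50.
Step 3: rho = 1 - 6*50 / (7*(7^2 - 1)) = 1 - 300/336 = 0.107143.
Step 4: Under H0, t = rho * sqrt((n-2)/(1-rho^2)) = 0.2410 ~ t(5).
Step 5: Two-sided p-value from the t-distribution with 5 df = 0.819151.
Step 6: alpha = 0.1. fail to reject H0.

rho = 0.1071, p = 0.819151, fail to reject H0 at alpha = 0.1.


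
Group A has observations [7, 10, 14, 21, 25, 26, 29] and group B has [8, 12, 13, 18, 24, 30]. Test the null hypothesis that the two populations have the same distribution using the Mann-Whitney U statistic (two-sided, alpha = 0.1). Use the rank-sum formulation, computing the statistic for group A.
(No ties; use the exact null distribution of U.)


Step 1: Combine and sort all 13 observations; assign midranks.
sorted (value, group): (7,X), (8,Y), (10,X), (12,Y), (13,Y), (14,X), (18,Y), (21,X), (24,Y), (25,X), (26,X), (29,X), (30,Y)
ranks: 7->1, 8->2, 10->3, 12->4, 13->5, 14->6, 18->7, 21->8, 24->9, 25->10, 26->11, 29->12, 30->13
Step 2: Rank sum for X: R1 = 1 + 3 + 6 + 8 + 10 + 11 + 12 = 51.
Step 3: U_X = R1 - n1(n1+1)/2 = 51 - 7*8/2 = 51 - 28 = 23.
       U_Y = n1*n2 - U_X = 42 - 23 = 19.
Step 4: No ties, so the exact null distribution of U (based on enumerating the C(13,7) = 1716 equally likely rank assignments) gives the two-sided p-value.
Step 5: p-value = 0.835664; compare to alpha = 0.1. fail to reject H0.

U_X = 23, p = 0.835664, fail to reject H0 at alpha = 0.1.


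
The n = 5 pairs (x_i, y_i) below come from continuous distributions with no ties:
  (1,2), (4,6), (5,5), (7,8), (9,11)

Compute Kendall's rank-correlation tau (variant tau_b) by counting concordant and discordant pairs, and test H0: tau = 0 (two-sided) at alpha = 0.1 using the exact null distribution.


Step 1: Enumerate the 10 unordered pairs (i,j) with i<j and classify each by sign(x_j-x_i) * sign(y_j-y_i).
  (1,2):dx=+3,dy=+4->C; (1,3):dx=+4,dy=+3->C; (1,4):dx=+6,dy=+6->C; (1,5):dx=+8,dy=+9->C
  (2,3):dx=+1,dy=-1->D; (2,4):dx=+3,dy=+2->C; (2,5):dx=+5,dy=+5->C; (3,4):dx=+2,dy=+3->C
  (3,5):dx=+4,dy=+6->C; (4,5):dx=+2,dy=+3->C
Step 2: C = 9, D = 1, total pairs = 10.
Step 3: tau = (C - D)/(n(n-1)/2) = (9 - 1)/10 = 0.800000.
Step 4: Exact two-sided p-value (enumerate n! = 120 permutations of y under H0): p = 0.083333.
Step 5: alpha = 0.1. reject H0.

tau_b = 0.8000 (C=9, D=1), p = 0.083333, reject H0.


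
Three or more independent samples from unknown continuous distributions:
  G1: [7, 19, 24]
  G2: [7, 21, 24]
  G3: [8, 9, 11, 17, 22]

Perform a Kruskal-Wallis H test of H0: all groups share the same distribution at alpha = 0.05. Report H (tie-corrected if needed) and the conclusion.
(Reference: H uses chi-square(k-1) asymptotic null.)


Step 1: Combine all N = 11 observations and assign midranks.
sorted (value, group, rank): (7,G1,1.5), (7,G2,1.5), (8,G3,3), (9,G3,4), (11,G3,5), (17,G3,6), (19,G1,7), (21,G2,8), (22,G3,9), (24,G1,10.5), (24,G2,10.5)
Step 2: Sum ranks within each group.
R_1 = 19 (n_1 = 3)
R_2 = 20 (n_2 = 3)
R_3 = 27 (n_3 = 5)
Step 3: H = 12/(N(N+1)) * sum(R_i^2/n_i) - 3(N+1)
     = 12/(11*12) * (19^2/3 + 20^2/3 + 27^2/5) - 3*12
     = 0.090909 * 399.467 - 36
     = 0.315152.
Step 4: Ties present; correction factor C = 1 - 12/(11^3 - 11) = 0.990909. Corrected H = 0.315152 / 0.990909 = 0.318043.
Step 5: Under H0, H ~ chi^2(2); p-value = 0.852978.
Step 6: alpha = 0.05. fail to reject H0.

H = 0.3180, df = 2, p = 0.852978, fail to reject H0.


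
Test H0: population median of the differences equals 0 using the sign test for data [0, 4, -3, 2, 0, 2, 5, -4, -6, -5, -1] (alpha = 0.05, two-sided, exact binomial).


Step 1: Discard zero differences. Original n = 11; n_eff = number of nonzero differences = 9.
Nonzero differences (with sign): +4, -3, +2, +2, +5, -4, -6, -5, -1
Step 2: Count signs: positive = 4, negative = 5.
Step 3: Under H0: P(positive) = 0.5, so the number of positives S ~ Bin(9, 0.5).
Step 4: Two-sided exact p-value = sum of Bin(9,0.5) probabilities at or below the observed probability = 1.000000.
Step 5: alpha = 0.05. fail to reject H0.

n_eff = 9, pos = 4, neg = 5, p = 1.000000, fail to reject H0.


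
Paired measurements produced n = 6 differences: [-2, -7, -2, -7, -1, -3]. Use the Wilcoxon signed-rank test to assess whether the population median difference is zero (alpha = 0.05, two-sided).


Step 1: Drop any zero differences (none here) and take |d_i|.
|d| = [2, 7, 2, 7, 1, 3]
Step 2: Midrank |d_i| (ties get averaged ranks).
ranks: |2|->2.5, |7|->5.5, |2|->2.5, |7|->5.5, |1|->1, |3|->4
Step 3: Attach original signs; sum ranks with positive sign and with negative sign.
W+ = 0 = 0
W- = 2.5 + 5.5 + 2.5 + 5.5 + 1 + 4 = 21
(Check: W+ + W- = 21 should equal n(n+1)/2 = 21.)
Step 4: Test statistic W = min(W+, W-) = 0.
Step 5: Ties in |d|, so use the tie-corrected normal approximation.
        E[W] = n(n+1)/4 = 6*7/4 = 10.5.
        Tie groups: |d|=2 (t=2), |d|=7 (t=2); sum(t^3 - t) = 12.
        Var[W] = n(n+1)(2n+1)/24 - sum(t^3-t)/48 = 546/24 - 12/48 = 22.5.
        z = (W - E[W]) / sqrt(Var[W]) = (0 - 10.5) / 4.7434 = -2.2136.
        Two-sided p = 2*Phi(z) = 0.026857.
Step 6: alpha = 0.05. reject H0.

W+ = 0, W- = 21, W = min = 0, p = 0.026857, reject H0.


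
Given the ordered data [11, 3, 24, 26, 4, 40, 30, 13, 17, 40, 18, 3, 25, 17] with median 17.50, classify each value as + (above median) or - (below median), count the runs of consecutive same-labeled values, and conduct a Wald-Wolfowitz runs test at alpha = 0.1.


Step 1: Compute median = 17.50; label A = above, B = below.
Labels in order: BBAABAABBAABAB  (n_A = 7, n_B = 7)
Step 2: Count runs R = 9.
Step 3: Under H0 (random ordering), E[R] = 2*n_A*n_B/(n_A+n_B) + 1 = 2*7*7/14 + 1 = 8.0000.
        Var[R] = 2*n_A*n_B*(2*n_A*n_B - n_A - n_B) / ((n_A+n_B)^2 * (n_A+n_B-1)) = 8232/2548 = 3.2308.
        SD[R] = 1.7974.
Step 4: Continuity-corrected z = (R - 0.5 - E[R]) / SD[R] = (9 - 0.5 - 8.0000) / 1.7974 = 0.2782.
Step 5: Two-sided p-value via normal approximation = 2*(1 - Phi(|z|)) = 0.780879.
Step 6: alpha = 0.1. fail to reject H0.

R = 9, z = 0.2782, p = 0.780879, fail to reject H0.


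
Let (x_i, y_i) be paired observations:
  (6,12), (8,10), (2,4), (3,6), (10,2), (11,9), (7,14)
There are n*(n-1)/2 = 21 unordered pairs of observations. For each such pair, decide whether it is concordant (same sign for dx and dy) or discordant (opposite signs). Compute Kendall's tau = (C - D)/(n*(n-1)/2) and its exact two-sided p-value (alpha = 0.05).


Step 1: Enumerate the 21 unordered pairs (i,j) with i<j and classify each by sign(x_j-x_i) * sign(y_j-y_i).
  (1,2):dx=+2,dy=-2->D; (1,3):dx=-4,dy=-8->C; (1,4):dx=-3,dy=-6->C; (1,5):dx=+4,dy=-10->D
  (1,6):dx=+5,dy=-3->D; (1,7):dx=+1,dy=+2->C; (2,3):dx=-6,dy=-6->C; (2,4):dx=-5,dy=-4->C
  (2,5):dx=+2,dy=-8->D; (2,6):dx=+3,dy=-1->D; (2,7):dx=-1,dy=+4->D; (3,4):dx=+1,dy=+2->C
  (3,5):dx=+8,dy=-2->D; (3,6):dx=+9,dy=+5->C; (3,7):dx=+5,dy=+10->C; (4,5):dx=+7,dy=-4->D
  (4,6):dx=+8,dy=+3->C; (4,7):dx=+4,dy=+8->C; (5,6):dx=+1,dy=+7->C; (5,7):dx=-3,dy=+12->D
  (6,7):dx=-4,dy=+5->D
Step 2: C = 11, D = 10, total pairs = 21.
Step 3: tau = (C - D)/(n(n-1)/2) = (11 - 10)/21 = 0.047619.
Step 4: Exact two-sided p-value (enumerate n! = 5040 permutations of y under H0): p = 1.000000.
Step 5: alpha = 0.05. fail to reject H0.

tau_b = 0.0476 (C=11, D=10), p = 1.000000, fail to reject H0.


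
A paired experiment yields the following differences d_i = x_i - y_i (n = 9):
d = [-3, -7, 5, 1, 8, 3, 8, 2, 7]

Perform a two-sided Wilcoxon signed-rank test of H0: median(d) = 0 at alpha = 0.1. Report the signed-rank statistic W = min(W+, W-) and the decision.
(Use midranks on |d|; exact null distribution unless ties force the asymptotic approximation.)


Step 1: Drop any zero differences (none here) and take |d_i|.
|d| = [3, 7, 5, 1, 8, 3, 8, 2, 7]
Step 2: Midrank |d_i| (ties get averaged ranks).
ranks: |3|->3.5, |7|->6.5, |5|->5, |1|->1, |8|->8.5, |3|->3.5, |8|->8.5, |2|->2, |7|->6.5
Step 3: Attach original signs; sum ranks with positive sign and with negative sign.
W+ = 5 + 1 + 8.5 + 3.5 + 8.5 + 2 + 6.5 = 35
W- = 3.5 + 6.5 = 10
(Check: W+ + W- = 45 should equal n(n+1)/2 = 45.)
Step 4: Test statistic W = min(W+, W-) = 10.
Step 5: Ties in |d|, so use the tie-corrected normal approximation.
        E[W] = n(n+1)/4 = 9*10/4 = 22.5.
        Tie groups: |d|=3 (t=2), |d|=7 (t=2), |d|=8 (t=2); sum(t^3 - t) = 18.
        Var[W] = n(n+1)(2n+1)/24 - sum(t^3-t)/48 = 1710/24 - 18/48 = 70.875.
        z = (W - E[W]) / sqrt(Var[W]) = (10 - 22.5) / 8.4187 = -1.4848.
        Two-sided p = 2*Phi(z) = 0.137601.
Step 6: alpha = 0.1. fail to reject H0.

W+ = 35, W- = 10, W = min = 10, p = 0.137601, fail to reject H0.


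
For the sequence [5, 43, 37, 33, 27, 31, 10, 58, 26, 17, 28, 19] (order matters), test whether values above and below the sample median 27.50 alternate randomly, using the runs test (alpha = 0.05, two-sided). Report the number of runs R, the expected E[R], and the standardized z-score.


Step 1: Compute median = 27.50; label A = above, B = below.
Labels in order: BAAABABABBAB  (n_A = 6, n_B = 6)
Step 2: Count runs R = 9.
Step 3: Under H0 (random ordering), E[R] = 2*n_A*n_B/(n_A+n_B) + 1 = 2*6*6/12 + 1 = 7.0000.
        Var[R] = 2*n_A*n_B*(2*n_A*n_B - n_A - n_B) / ((n_A+n_B)^2 * (n_A+n_B-1)) = 4320/1584 = 2.7273.
        SD[R] = 1.6514.
Step 4: Continuity-corrected z = (R - 0.5 - E[R]) / SD[R] = (9 - 0.5 - 7.0000) / 1.6514 = 0.9083.
Step 5: Two-sided p-value via normal approximation = 2*(1 - Phi(|z|)) = 0.363722.
Step 6: alpha = 0.05. fail to reject H0.

R = 9, z = 0.9083, p = 0.363722, fail to reject H0.


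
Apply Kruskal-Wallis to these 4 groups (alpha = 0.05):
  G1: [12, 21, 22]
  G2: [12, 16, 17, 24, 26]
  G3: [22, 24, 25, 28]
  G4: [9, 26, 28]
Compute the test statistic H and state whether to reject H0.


Step 1: Combine all N = 15 observations and assign midranks.
sorted (value, group, rank): (9,G4,1), (12,G1,2.5), (12,G2,2.5), (16,G2,4), (17,G2,5), (21,G1,6), (22,G1,7.5), (22,G3,7.5), (24,G2,9.5), (24,G3,9.5), (25,G3,11), (26,G2,12.5), (26,G4,12.5), (28,G3,14.5), (28,G4,14.5)
Step 2: Sum ranks within each group.
R_1 = 16 (n_1 = 3)
R_2 = 33.5 (n_2 = 5)
R_3 = 42.5 (n_3 = 4)
R_4 = 28 (n_4 = 3)
Step 3: H = 12/(N(N+1)) * sum(R_i^2/n_i) - 3(N+1)
     = 12/(15*16) * (16^2/3 + 33.5^2/5 + 42.5^2/4 + 28^2/3) - 3*16
     = 0.050000 * 1022.68 - 48
     = 3.133958.
Step 4: Ties present; correction factor C = 1 - 30/(15^3 - 15) = 0.991071. Corrected H = 3.133958 / 0.991071 = 3.162192.
Step 5: Under H0, H ~ chi^2(3); p-value = 0.367288.
Step 6: alpha = 0.05. fail to reject H0.

H = 3.1622, df = 3, p = 0.367288, fail to reject H0.


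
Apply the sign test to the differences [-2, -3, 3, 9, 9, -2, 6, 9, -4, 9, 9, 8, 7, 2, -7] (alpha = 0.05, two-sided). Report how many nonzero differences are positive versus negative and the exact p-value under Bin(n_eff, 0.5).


Step 1: Discard zero differences. Original n = 15; n_eff = number of nonzero differences = 15.
Nonzero differences (with sign): -2, -3, +3, +9, +9, -2, +6, +9, -4, +9, +9, +8, +7, +2, -7
Step 2: Count signs: positive = 10, negative = 5.
Step 3: Under H0: P(positive) = 0.5, so the number of positives S ~ Bin(15, 0.5).
Step 4: Two-sided exact p-value = sum of Bin(15,0.5) probabilities at or below the observed probability = 0.301758.
Step 5: alpha = 0.05. fail to reject H0.

n_eff = 15, pos = 10, neg = 5, p = 0.301758, fail to reject H0.


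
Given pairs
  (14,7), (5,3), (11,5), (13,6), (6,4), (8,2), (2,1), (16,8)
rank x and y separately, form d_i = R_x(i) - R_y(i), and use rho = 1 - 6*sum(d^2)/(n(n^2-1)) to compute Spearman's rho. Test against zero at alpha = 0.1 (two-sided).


Step 1: Rank x and y separately (midranks; no ties here).
rank(x): 14->7, 5->2, 11->5, 13->6, 6->3, 8->4, 2->1, 16->8
rank(y): 7->7, 3->3, 5->5, 6->6, 4->4, 2->2, 1->1, 8->8
Step 2: d_i = R_x(i) - R_y(i); compute d_i^2.
  (7-7)^2=0, (2-3)^2=1, (5-5)^2=0, (6-6)^2=0, (3-4)^2=1, (4-2)^2=4, (1-1)^2=0, (8-8)^2=0
sum(d^2) = 6.
Step 3: rho = 1 - 6*6 / (8*(8^2 - 1)) = 1 - 36/504 = 0.928571.
Step 4: Under H0, t = rho * sqrt((n-2)/(1-rho^2)) = 6.1283 ~ t(6).
Step 5: Two-sided p-value from the t-distribution with 6 df = 0.000863.
Step 6: alpha = 0.1. reject H0.

rho = 0.9286, p = 0.000863, reject H0 at alpha = 0.1.


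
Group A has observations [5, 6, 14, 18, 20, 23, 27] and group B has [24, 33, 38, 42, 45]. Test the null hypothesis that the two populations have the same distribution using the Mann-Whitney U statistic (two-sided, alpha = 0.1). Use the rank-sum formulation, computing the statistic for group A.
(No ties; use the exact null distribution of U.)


Step 1: Combine and sort all 12 observations; assign midranks.
sorted (value, group): (5,X), (6,X), (14,X), (18,X), (20,X), (23,X), (24,Y), (27,X), (33,Y), (38,Y), (42,Y), (45,Y)
ranks: 5->1, 6->2, 14->3, 18->4, 20->5, 23->6, 24->7, 27->8, 33->9, 38->10, 42->11, 45->12
Step 2: Rank sum for X: R1 = 1 + 2 + 3 + 4 + 5 + 6 + 8 = 29.
Step 3: U_X = R1 - n1(n1+1)/2 = 29 - 7*8/2 = 29 - 28 = 1.
       U_Y = n1*n2 - U_X = 35 - 1 = 34.
Step 4: No ties, so the exact null distribution of U (based on enumerating the C(12,7) = 792 equally likely rank assignments) gives the two-sided p-value.
Step 5: p-value = 0.005051; compare to alpha = 0.1. reject H0.

U_X = 1, p = 0.005051, reject H0 at alpha = 0.1.


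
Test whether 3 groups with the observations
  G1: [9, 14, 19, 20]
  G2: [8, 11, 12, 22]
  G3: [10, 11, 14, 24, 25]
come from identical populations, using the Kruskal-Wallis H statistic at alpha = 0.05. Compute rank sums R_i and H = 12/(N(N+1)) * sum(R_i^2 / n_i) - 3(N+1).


Step 1: Combine all N = 13 observations and assign midranks.
sorted (value, group, rank): (8,G2,1), (9,G1,2), (10,G3,3), (11,G2,4.5), (11,G3,4.5), (12,G2,6), (14,G1,7.5), (14,G3,7.5), (19,G1,9), (20,G1,10), (22,G2,11), (24,G3,12), (25,G3,13)
Step 2: Sum ranks within each group.
R_1 = 28.5 (n_1 = 4)
R_2 = 22.5 (n_2 = 4)
R_3 = 40 (n_3 = 5)
Step 3: H = 12/(N(N+1)) * sum(R_i^2/n_i) - 3(N+1)
     = 12/(13*14) * (28.5^2/4 + 22.5^2/4 + 40^2/5) - 3*14
     = 0.065934 * 649.625 - 42
     = 0.832418.
Step 4: Ties present; correction factor C = 1 - 12/(13^3 - 13) = 0.994505. Corrected H = 0.832418 / 0.994505 = 0.837017.
Step 5: Under H0, H ~ chi^2(2); p-value = 0.658028.
Step 6: alpha = 0.05. fail to reject H0.

H = 0.8370, df = 2, p = 0.658028, fail to reject H0.


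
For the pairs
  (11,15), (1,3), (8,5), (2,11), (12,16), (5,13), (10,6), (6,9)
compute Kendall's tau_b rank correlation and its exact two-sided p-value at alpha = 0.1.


Step 1: Enumerate the 28 unordered pairs (i,j) with i<j and classify each by sign(x_j-x_i) * sign(y_j-y_i).
  (1,2):dx=-10,dy=-12->C; (1,3):dx=-3,dy=-10->C; (1,4):dx=-9,dy=-4->C; (1,5):dx=+1,dy=+1->C
  (1,6):dx=-6,dy=-2->C; (1,7):dx=-1,dy=-9->C; (1,8):dx=-5,dy=-6->C; (2,3):dx=+7,dy=+2->C
  (2,4):dx=+1,dy=+8->C; (2,5):dx=+11,dy=+13->C; (2,6):dx=+4,dy=+10->C; (2,7):dx=+9,dy=+3->C
  (2,8):dx=+5,dy=+6->C; (3,4):dx=-6,dy=+6->D; (3,5):dx=+4,dy=+11->C; (3,6):dx=-3,dy=+8->D
  (3,7):dx=+2,dy=+1->C; (3,8):dx=-2,dy=+4->D; (4,5):dx=+10,dy=+5->C; (4,6):dx=+3,dy=+2->C
  (4,7):dx=+8,dy=-5->D; (4,8):dx=+4,dy=-2->D; (5,6):dx=-7,dy=-3->C; (5,7):dx=-2,dy=-10->C
  (5,8):dx=-6,dy=-7->C; (6,7):dx=+5,dy=-7->D; (6,8):dx=+1,dy=-4->D; (7,8):dx=-4,dy=+3->D
Step 2: C = 20, D = 8, total pairs = 28.
Step 3: tau = (C - D)/(n(n-1)/2) = (20 - 8)/28 = 0.428571.
Step 4: Exact two-sided p-value (enumerate n! = 40320 permutations of y under H0): p = 0.178869.
Step 5: alpha = 0.1. fail to reject H0.

tau_b = 0.4286 (C=20, D=8), p = 0.178869, fail to reject H0.


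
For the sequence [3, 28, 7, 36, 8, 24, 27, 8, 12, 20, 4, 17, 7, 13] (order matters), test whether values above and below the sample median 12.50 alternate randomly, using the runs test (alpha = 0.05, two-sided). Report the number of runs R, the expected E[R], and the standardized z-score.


Step 1: Compute median = 12.50; label A = above, B = below.
Labels in order: BABABAABBABABA  (n_A = 7, n_B = 7)
Step 2: Count runs R = 12.
Step 3: Under H0 (random ordering), E[R] = 2*n_A*n_B/(n_A+n_B) + 1 = 2*7*7/14 + 1 = 8.0000.
        Var[R] = 2*n_A*n_B*(2*n_A*n_B - n_A - n_B) / ((n_A+n_B)^2 * (n_A+n_B-1)) = 8232/2548 = 3.2308.
        SD[R] = 1.7974.
Step 4: Continuity-corrected z = (R - 0.5 - E[R]) / SD[R] = (12 - 0.5 - 8.0000) / 1.7974 = 1.9472.
Step 5: Two-sided p-value via normal approximation = 2*(1 - Phi(|z|)) = 0.051508.
Step 6: alpha = 0.05. fail to reject H0.

R = 12, z = 1.9472, p = 0.051508, fail to reject H0.


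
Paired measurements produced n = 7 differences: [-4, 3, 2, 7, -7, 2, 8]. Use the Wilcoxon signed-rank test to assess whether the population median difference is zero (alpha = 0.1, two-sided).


Step 1: Drop any zero differences (none here) and take |d_i|.
|d| = [4, 3, 2, 7, 7, 2, 8]
Step 2: Midrank |d_i| (ties get averaged ranks).
ranks: |4|->4, |3|->3, |2|->1.5, |7|->5.5, |7|->5.5, |2|->1.5, |8|->7
Step 3: Attach original signs; sum ranks with positive sign and with negative sign.
W+ = 3 + 1.5 + 5.5 + 1.5 + 7 = 18.5
W- = 4 + 5.5 = 9.5
(Check: W+ + W- = 28 should equal n(n+1)/2 = 28.)
Step 4: Test statistic W = min(W+, W-) = 9.5.
Step 5: Ties in |d|, so use the tie-corrected normal approximation.
        E[W] = n(n+1)/4 = 7*8/4 = 14.
        Tie groups: |d|=2 (t=2), |d|=7 (t=2); sum(t^3 - t) = 12.
        Var[W] = n(n+1)(2n+1)/24 - sum(t^3-t)/48 = 840/24 - 12/48 = 34.75.
        z = (W - E[W]) / sqrt(Var[W]) = (9.5 - 14) / 5.8949 = -0.7634.
        Two-sided p = 2*Phi(z) = 0.445243.
Step 6: alpha = 0.1. fail to reject H0.

W+ = 18.5, W- = 9.5, W = min = 9.5, p = 0.445243, fail to reject H0.


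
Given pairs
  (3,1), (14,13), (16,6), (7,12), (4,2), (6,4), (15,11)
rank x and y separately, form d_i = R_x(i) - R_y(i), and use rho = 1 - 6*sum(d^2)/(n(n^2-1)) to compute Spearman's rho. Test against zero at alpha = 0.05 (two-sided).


Step 1: Rank x and y separately (midranks; no ties here).
rank(x): 3->1, 14->5, 16->7, 7->4, 4->2, 6->3, 15->6
rank(y): 1->1, 13->7, 6->4, 12->6, 2->2, 4->3, 11->5
Step 2: d_i = R_x(i) - R_y(i); compute d_i^2.
  (1-1)^2=0, (5-7)^2=4, (7-4)^2=9, (4-6)^2=4, (2-2)^2=0, (3-3)^2=0, (6-5)^2=1
sum(d^2) = 18.
Step 3: rho = 1 - 6*18 / (7*(7^2 - 1)) = 1 - 108/336 = 0.678571.
Step 4: Under H0, t = rho * sqrt((n-2)/(1-rho^2)) = 2.0657 ~ t(5).
Step 5: Two-sided p-value from the t-distribution with 5 df = 0.093750.
Step 6: alpha = 0.05. fail to reject H0.

rho = 0.6786, p = 0.093750, fail to reject H0 at alpha = 0.05.


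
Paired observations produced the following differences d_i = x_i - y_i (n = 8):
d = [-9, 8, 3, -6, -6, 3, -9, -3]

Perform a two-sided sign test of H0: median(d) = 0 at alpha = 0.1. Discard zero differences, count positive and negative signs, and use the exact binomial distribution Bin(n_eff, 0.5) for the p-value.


Step 1: Discard zero differences. Original n = 8; n_eff = number of nonzero differences = 8.
Nonzero differences (with sign): -9, +8, +3, -6, -6, +3, -9, -3
Step 2: Count signs: positive = 3, negative = 5.
Step 3: Under H0: P(positive) = 0.5, so the number of positives S ~ Bin(8, 0.5).
Step 4: Two-sided exact p-value = sum of Bin(8,0.5) probabilities at or below the observed probability = 0.726562.
Step 5: alpha = 0.1. fail to reject H0.

n_eff = 8, pos = 3, neg = 5, p = 0.726562, fail to reject H0.


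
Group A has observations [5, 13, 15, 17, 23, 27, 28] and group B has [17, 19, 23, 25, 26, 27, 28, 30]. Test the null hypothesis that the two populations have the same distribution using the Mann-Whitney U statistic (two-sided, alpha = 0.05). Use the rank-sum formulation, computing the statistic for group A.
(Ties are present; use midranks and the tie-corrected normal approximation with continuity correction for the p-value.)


Step 1: Combine and sort all 15 observations; assign midranks.
sorted (value, group): (5,X), (13,X), (15,X), (17,X), (17,Y), (19,Y), (23,X), (23,Y), (25,Y), (26,Y), (27,X), (27,Y), (28,X), (28,Y), (30,Y)
ranks: 5->1, 13->2, 15->3, 17->4.5, 17->4.5, 19->6, 23->7.5, 23->7.5, 25->9, 26->10, 27->11.5, 27->11.5, 28->13.5, 28->13.5, 30->15
Step 2: Rank sum for X: R1 = 1 + 2 + 3 + 4.5 + 7.5 + 11.5 + 13.5 = 43.
Step 3: U_X = R1 - n1(n1+1)/2 = 43 - 7*8/2 = 43 - 28 = 15.
       U_Y = n1*n2 - U_X = 56 - 15 = 41.
Step 4: Ties are present, so use the tie-corrected normal approximation (with continuity correction) for the p-value.
Step 5: p-value = 0.146561; compare to alpha = 0.05. fail to reject H0.

U_X = 15, p = 0.146561, fail to reject H0 at alpha = 0.05.


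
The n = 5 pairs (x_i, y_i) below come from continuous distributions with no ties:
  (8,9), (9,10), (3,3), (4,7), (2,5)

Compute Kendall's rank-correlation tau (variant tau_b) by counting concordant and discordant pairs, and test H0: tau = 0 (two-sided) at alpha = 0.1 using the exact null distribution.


Step 1: Enumerate the 10 unordered pairs (i,j) with i<j and classify each by sign(x_j-x_i) * sign(y_j-y_i).
  (1,2):dx=+1,dy=+1->C; (1,3):dx=-5,dy=-6->C; (1,4):dx=-4,dy=-2->C; (1,5):dx=-6,dy=-4->C
  (2,3):dx=-6,dy=-7->C; (2,4):dx=-5,dy=-3->C; (2,5):dx=-7,dy=-5->C; (3,4):dx=+1,dy=+4->C
  (3,5):dx=-1,dy=+2->D; (4,5):dx=-2,dy=-2->C
Step 2: C = 9, D = 1, total pairs = 10.
Step 3: tau = (C - D)/(n(n-1)/2) = (9 - 1)/10 = 0.800000.
Step 4: Exact two-sided p-value (enumerate n! = 120 permutations of y under H0): p = 0.083333.
Step 5: alpha = 0.1. reject H0.

tau_b = 0.8000 (C=9, D=1), p = 0.083333, reject H0.


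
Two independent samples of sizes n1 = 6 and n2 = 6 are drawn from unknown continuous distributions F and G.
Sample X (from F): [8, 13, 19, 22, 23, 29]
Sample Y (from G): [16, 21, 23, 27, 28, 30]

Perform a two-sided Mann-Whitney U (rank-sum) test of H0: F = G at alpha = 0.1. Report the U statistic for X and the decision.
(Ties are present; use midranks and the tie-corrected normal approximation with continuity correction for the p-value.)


Step 1: Combine and sort all 12 observations; assign midranks.
sorted (value, group): (8,X), (13,X), (16,Y), (19,X), (21,Y), (22,X), (23,X), (23,Y), (27,Y), (28,Y), (29,X), (30,Y)
ranks: 8->1, 13->2, 16->3, 19->4, 21->5, 22->6, 23->7.5, 23->7.5, 27->9, 28->10, 29->11, 30->12
Step 2: Rank sum for X: R1 = 1 + 2 + 4 + 6 + 7.5 + 11 = 31.5.
Step 3: U_X = R1 - n1(n1+1)/2 = 31.5 - 6*7/2 = 31.5 - 21 = 10.5.
       U_Y = n1*n2 - U_X = 36 - 10.5 = 25.5.
Step 4: Ties are present, so use the tie-corrected normal approximation (with continuity correction) for the p-value.
Step 5: p-value = 0.261496; compare to alpha = 0.1. fail to reject H0.

U_X = 10.5, p = 0.261496, fail to reject H0 at alpha = 0.1.


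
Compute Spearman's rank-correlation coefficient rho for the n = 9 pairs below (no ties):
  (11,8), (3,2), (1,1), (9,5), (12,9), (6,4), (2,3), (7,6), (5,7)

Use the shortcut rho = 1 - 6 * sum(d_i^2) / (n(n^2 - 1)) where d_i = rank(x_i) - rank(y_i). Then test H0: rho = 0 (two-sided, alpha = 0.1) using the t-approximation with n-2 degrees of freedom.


Step 1: Rank x and y separately (midranks; no ties here).
rank(x): 11->8, 3->3, 1->1, 9->7, 12->9, 6->5, 2->2, 7->6, 5->4
rank(y): 8->8, 2->2, 1->1, 5->5, 9->9, 4->4, 3->3, 6->6, 7->7
Step 2: d_i = R_x(i) - R_y(i); compute d_i^2.
  (8-8)^2=0, (3-2)^2=1, (1-1)^2=0, (7-5)^2=4, (9-9)^2=0, (5-4)^2=1, (2-3)^2=1, (6-6)^2=0, (4-7)^2=9
sum(d^2) = 16.
Step 3: rho = 1 - 6*16 / (9*(9^2 - 1)) = 1 - 96/720 = 0.866667.
Step 4: Under H0, t = rho * sqrt((n-2)/(1-rho^2)) = 4.5962 ~ t(7).
Step 5: Two-sided p-value from the t-distribution with 7 df = 0.002495.
Step 6: alpha = 0.1. reject H0.

rho = 0.8667, p = 0.002495, reject H0 at alpha = 0.1.


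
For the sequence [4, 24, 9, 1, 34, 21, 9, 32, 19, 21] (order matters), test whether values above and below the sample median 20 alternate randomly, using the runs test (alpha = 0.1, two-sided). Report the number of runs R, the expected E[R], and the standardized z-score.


Step 1: Compute median = 20; label A = above, B = below.
Labels in order: BABBAABABA  (n_A = 5, n_B = 5)
Step 2: Count runs R = 8.
Step 3: Under H0 (random ordering), E[R] = 2*n_A*n_B/(n_A+n_B) + 1 = 2*5*5/10 + 1 = 6.0000.
        Var[R] = 2*n_A*n_B*(2*n_A*n_B - n_A - n_B) / ((n_A+n_B)^2 * (n_A+n_B-1)) = 2000/900 = 2.2222.
        SD[R] = 1.4907.
Step 4: Continuity-corrected z = (R - 0.5 - E[R]) / SD[R] = (8 - 0.5 - 6.0000) / 1.4907 = 1.0062.
Step 5: Two-sided p-value via normal approximation = 2*(1 - Phi(|z|)) = 0.314305.
Step 6: alpha = 0.1. fail to reject H0.

R = 8, z = 1.0062, p = 0.314305, fail to reject H0.


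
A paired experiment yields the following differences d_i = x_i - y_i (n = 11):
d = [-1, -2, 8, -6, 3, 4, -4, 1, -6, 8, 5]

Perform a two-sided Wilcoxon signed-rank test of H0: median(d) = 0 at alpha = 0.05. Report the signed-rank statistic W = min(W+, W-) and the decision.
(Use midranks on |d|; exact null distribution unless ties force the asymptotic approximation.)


Step 1: Drop any zero differences (none here) and take |d_i|.
|d| = [1, 2, 8, 6, 3, 4, 4, 1, 6, 8, 5]
Step 2: Midrank |d_i| (ties get averaged ranks).
ranks: |1|->1.5, |2|->3, |8|->10.5, |6|->8.5, |3|->4, |4|->5.5, |4|->5.5, |1|->1.5, |6|->8.5, |8|->10.5, |5|->7
Step 3: Attach original signs; sum ranks with positive sign and with negative sign.
W+ = 10.5 + 4 + 5.5 + 1.5 + 10.5 + 7 = 39
W- = 1.5 + 3 + 8.5 + 5.5 + 8.5 = 27
(Check: W+ + W- = 66 should equal n(n+1)/2 = 66.)
Step 4: Test statistic W = min(W+, W-) = 27.
Step 5: Ties in |d|, so use the tie-corrected normal approximation.
        E[W] = n(n+1)/4 = 11*12/4 = 33.
        Tie groups: |d|=1 (t=2), |d|=4 (t=2), |d|=6 (t=2), |d|=8 (t=2); sum(t^3 - t) = 24.
        Var[W] = n(n+1)(2n+1)/24 - sum(t^3-t)/48 = 3036/24 - 24/48 = 126.
        z = (W - E[W]) / sqrt(Var[W]) = (27 - 33) / 11.2250 = -0.5345.
        Two-sided p = 2*Phi(z) = 0.592980.
Step 6: alpha = 0.05. fail to reject H0.

W+ = 39, W- = 27, W = min = 27, p = 0.592980, fail to reject H0.


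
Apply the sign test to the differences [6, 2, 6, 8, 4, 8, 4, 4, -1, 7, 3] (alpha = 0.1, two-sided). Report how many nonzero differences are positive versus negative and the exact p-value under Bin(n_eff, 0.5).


Step 1: Discard zero differences. Original n = 11; n_eff = number of nonzero differences = 11.
Nonzero differences (with sign): +6, +2, +6, +8, +4, +8, +4, +4, -1, +7, +3
Step 2: Count signs: positive = 10, negative = 1.
Step 3: Under H0: P(positive) = 0.5, so the number of positives S ~ Bin(11, 0.5).
Step 4: Two-sided exact p-value = sum of Bin(11,0.5) probabilities at or below the observed probability = 0.011719.
Step 5: alpha = 0.1. reject H0.

n_eff = 11, pos = 10, neg = 1, p = 0.011719, reject H0.
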